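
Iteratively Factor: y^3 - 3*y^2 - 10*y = (y - 5)*(y^2 + 2*y) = y*(y - 5)*(y + 2)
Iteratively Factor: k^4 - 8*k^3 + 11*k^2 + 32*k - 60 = (k + 2)*(k^3 - 10*k^2 + 31*k - 30) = (k - 2)*(k + 2)*(k^2 - 8*k + 15) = (k - 5)*(k - 2)*(k + 2)*(k - 3)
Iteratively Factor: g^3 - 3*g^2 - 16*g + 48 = (g + 4)*(g^2 - 7*g + 12) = (g - 4)*(g + 4)*(g - 3)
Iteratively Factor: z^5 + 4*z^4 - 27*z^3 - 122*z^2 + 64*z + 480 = (z + 3)*(z^4 + z^3 - 30*z^2 - 32*z + 160) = (z - 5)*(z + 3)*(z^3 + 6*z^2 - 32) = (z - 5)*(z + 3)*(z + 4)*(z^2 + 2*z - 8) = (z - 5)*(z - 2)*(z + 3)*(z + 4)*(z + 4)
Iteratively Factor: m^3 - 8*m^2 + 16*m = (m - 4)*(m^2 - 4*m) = m*(m - 4)*(m - 4)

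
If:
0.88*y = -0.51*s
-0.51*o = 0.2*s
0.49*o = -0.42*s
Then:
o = 0.00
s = 0.00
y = 0.00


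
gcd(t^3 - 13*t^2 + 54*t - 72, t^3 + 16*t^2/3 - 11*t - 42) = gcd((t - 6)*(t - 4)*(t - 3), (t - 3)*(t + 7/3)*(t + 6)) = t - 3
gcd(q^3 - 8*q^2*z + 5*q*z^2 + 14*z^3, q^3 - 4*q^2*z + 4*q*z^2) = -q + 2*z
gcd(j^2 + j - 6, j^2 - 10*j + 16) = j - 2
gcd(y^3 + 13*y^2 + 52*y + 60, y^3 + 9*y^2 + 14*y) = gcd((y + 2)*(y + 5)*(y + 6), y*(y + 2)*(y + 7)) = y + 2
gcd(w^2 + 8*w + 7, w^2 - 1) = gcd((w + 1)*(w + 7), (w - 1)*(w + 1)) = w + 1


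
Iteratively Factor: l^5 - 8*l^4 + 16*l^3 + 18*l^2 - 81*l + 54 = (l - 1)*(l^4 - 7*l^3 + 9*l^2 + 27*l - 54) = (l - 3)*(l - 1)*(l^3 - 4*l^2 - 3*l + 18) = (l - 3)^2*(l - 1)*(l^2 - l - 6) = (l - 3)^2*(l - 1)*(l + 2)*(l - 3)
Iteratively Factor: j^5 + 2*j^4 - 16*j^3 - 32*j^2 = (j + 2)*(j^4 - 16*j^2) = j*(j + 2)*(j^3 - 16*j) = j^2*(j + 2)*(j^2 - 16) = j^2*(j - 4)*(j + 2)*(j + 4)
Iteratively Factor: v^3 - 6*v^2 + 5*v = (v - 5)*(v^2 - v) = v*(v - 5)*(v - 1)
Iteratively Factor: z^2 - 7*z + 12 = (z - 3)*(z - 4)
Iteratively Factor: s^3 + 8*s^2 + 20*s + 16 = (s + 2)*(s^2 + 6*s + 8) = (s + 2)*(s + 4)*(s + 2)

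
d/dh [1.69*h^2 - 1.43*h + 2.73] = 3.38*h - 1.43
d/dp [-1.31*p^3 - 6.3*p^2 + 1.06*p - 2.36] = -3.93*p^2 - 12.6*p + 1.06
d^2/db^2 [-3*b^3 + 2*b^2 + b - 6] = 4 - 18*b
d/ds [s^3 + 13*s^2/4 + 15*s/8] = 3*s^2 + 13*s/2 + 15/8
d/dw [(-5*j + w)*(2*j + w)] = -3*j + 2*w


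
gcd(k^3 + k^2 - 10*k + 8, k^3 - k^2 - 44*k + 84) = k - 2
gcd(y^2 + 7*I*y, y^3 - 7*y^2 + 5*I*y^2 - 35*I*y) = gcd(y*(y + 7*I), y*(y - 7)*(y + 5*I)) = y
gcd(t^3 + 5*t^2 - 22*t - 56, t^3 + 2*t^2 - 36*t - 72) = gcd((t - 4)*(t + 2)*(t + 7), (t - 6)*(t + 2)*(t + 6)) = t + 2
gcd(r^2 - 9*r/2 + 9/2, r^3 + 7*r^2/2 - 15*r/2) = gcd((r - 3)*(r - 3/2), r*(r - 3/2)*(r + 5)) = r - 3/2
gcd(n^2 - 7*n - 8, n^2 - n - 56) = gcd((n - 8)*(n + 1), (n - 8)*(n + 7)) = n - 8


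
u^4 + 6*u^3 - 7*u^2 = u^2*(u - 1)*(u + 7)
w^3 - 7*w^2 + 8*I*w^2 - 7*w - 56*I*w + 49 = (w - 7)*(w + I)*(w + 7*I)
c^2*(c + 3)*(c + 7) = c^4 + 10*c^3 + 21*c^2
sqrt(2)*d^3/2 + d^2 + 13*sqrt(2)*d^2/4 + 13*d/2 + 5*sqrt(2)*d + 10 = (d + 5/2)*(d + 4)*(sqrt(2)*d/2 + 1)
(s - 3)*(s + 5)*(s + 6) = s^3 + 8*s^2 - 3*s - 90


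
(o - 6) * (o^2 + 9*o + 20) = o^3 + 3*o^2 - 34*o - 120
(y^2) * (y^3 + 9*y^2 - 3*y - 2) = y^5 + 9*y^4 - 3*y^3 - 2*y^2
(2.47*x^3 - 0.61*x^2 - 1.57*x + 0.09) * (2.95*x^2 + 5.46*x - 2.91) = 7.2865*x^5 + 11.6867*x^4 - 15.1498*x^3 - 6.5316*x^2 + 5.0601*x - 0.2619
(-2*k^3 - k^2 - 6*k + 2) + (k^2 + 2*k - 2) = -2*k^3 - 4*k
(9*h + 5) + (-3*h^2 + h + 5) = -3*h^2 + 10*h + 10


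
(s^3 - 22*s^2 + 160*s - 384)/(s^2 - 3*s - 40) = (s^2 - 14*s + 48)/(s + 5)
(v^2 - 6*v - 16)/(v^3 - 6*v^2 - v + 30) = (v - 8)/(v^2 - 8*v + 15)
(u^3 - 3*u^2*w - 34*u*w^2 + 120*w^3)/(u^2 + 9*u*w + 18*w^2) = (u^2 - 9*u*w + 20*w^2)/(u + 3*w)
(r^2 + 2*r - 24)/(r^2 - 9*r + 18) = (r^2 + 2*r - 24)/(r^2 - 9*r + 18)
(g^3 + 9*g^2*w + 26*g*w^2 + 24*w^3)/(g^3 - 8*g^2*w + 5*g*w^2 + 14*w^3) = (g^3 + 9*g^2*w + 26*g*w^2 + 24*w^3)/(g^3 - 8*g^2*w + 5*g*w^2 + 14*w^3)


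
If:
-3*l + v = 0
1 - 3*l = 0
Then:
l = 1/3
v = 1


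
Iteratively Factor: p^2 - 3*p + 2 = (p - 1)*(p - 2)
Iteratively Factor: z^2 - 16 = (z - 4)*(z + 4)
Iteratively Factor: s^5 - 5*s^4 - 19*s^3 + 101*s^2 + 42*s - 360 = (s - 5)*(s^4 - 19*s^2 + 6*s + 72) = (s - 5)*(s - 3)*(s^3 + 3*s^2 - 10*s - 24) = (s - 5)*(s - 3)*(s + 4)*(s^2 - s - 6) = (s - 5)*(s - 3)^2*(s + 4)*(s + 2)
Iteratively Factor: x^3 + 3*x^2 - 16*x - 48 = (x - 4)*(x^2 + 7*x + 12) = (x - 4)*(x + 3)*(x + 4)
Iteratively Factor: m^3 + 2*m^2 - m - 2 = (m - 1)*(m^2 + 3*m + 2) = (m - 1)*(m + 1)*(m + 2)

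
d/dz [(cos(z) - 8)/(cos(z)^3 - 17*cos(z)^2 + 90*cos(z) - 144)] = (2*cos(z) - 9)*sin(z)/((cos(z) - 6)^2*(cos(z) - 3)^2)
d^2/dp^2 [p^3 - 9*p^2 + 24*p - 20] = 6*p - 18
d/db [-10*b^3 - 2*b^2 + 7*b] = -30*b^2 - 4*b + 7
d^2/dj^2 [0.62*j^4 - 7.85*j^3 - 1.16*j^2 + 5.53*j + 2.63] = 7.44*j^2 - 47.1*j - 2.32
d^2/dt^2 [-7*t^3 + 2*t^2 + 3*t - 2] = 4 - 42*t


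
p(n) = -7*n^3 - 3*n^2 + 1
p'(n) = -21*n^2 - 6*n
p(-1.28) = 10.76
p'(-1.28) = -26.73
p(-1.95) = 41.50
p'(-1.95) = -68.15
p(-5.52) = 1086.97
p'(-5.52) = -606.76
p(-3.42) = 245.92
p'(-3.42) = -225.10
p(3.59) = -361.54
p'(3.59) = -292.19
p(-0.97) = 4.57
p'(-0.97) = -13.94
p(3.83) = -436.28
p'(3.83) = -331.03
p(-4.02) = 407.27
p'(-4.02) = -315.25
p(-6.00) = 1405.00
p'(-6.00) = -720.00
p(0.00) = 1.00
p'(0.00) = 0.00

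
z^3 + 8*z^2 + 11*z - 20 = (z - 1)*(z + 4)*(z + 5)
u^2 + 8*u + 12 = (u + 2)*(u + 6)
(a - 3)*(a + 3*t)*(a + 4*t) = a^3 + 7*a^2*t - 3*a^2 + 12*a*t^2 - 21*a*t - 36*t^2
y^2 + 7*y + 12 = (y + 3)*(y + 4)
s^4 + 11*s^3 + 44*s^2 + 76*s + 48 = (s + 2)^2*(s + 3)*(s + 4)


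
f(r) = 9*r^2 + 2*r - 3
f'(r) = 18*r + 2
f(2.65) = 65.50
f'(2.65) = 49.70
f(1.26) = 13.81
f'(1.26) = 24.68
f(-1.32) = 10.04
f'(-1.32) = -21.76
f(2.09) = 40.49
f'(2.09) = 39.62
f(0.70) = 2.81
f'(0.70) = 14.60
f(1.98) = 36.24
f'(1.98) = 37.64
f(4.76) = 210.44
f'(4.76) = 87.68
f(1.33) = 15.58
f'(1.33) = 25.94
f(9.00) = 744.00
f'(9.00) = 164.00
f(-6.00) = 309.00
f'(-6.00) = -106.00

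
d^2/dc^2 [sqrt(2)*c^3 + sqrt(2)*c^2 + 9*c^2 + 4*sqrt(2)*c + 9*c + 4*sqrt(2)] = 6*sqrt(2)*c + 2*sqrt(2) + 18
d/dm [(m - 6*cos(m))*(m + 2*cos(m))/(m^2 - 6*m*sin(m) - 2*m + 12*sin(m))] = (2*(m - 6*cos(m))*(m + 2*cos(m))*(3*m*cos(m) - m + 3*sin(m) - 6*cos(m) + 1) + 2*(m^2 - 6*m*sin(m) - 2*m + 12*sin(m))*(2*m*sin(m) + m + 6*sin(2*m) - 2*cos(m)))/((m - 2)^2*(m - 6*sin(m))^2)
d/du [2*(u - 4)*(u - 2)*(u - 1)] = 6*u^2 - 28*u + 28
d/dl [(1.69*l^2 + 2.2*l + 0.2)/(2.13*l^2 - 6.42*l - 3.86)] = (-15.5358*l^2 - 13.8988*l - 7.208)/(4.5369*l^4 - 27.3492*l^3 + 24.7728*l^2 + 49.5624*l + 14.8996)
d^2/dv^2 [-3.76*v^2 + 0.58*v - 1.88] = -7.52000000000000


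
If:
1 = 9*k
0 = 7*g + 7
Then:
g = -1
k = 1/9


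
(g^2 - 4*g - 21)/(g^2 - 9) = (g - 7)/(g - 3)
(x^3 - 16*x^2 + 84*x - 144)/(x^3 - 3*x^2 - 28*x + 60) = (x^2 - 10*x + 24)/(x^2 + 3*x - 10)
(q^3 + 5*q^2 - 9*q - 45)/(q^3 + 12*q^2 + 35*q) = (q^2 - 9)/(q*(q + 7))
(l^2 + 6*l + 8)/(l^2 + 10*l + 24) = (l + 2)/(l + 6)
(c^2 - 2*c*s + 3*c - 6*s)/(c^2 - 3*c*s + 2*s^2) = (-c - 3)/(-c + s)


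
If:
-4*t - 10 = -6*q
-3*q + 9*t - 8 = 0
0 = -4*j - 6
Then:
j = -3/2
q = 61/21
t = 13/7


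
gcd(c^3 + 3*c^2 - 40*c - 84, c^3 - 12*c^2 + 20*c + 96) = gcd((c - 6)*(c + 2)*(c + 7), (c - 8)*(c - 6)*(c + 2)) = c^2 - 4*c - 12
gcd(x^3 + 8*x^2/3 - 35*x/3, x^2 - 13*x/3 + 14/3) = x - 7/3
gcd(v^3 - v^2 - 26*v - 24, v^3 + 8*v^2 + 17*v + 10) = v + 1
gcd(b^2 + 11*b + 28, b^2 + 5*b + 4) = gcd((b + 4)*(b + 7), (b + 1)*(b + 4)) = b + 4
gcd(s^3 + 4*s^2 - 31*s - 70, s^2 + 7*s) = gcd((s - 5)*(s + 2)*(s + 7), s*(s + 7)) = s + 7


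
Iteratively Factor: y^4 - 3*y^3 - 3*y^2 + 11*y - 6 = (y - 1)*(y^3 - 2*y^2 - 5*y + 6) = (y - 1)*(y + 2)*(y^2 - 4*y + 3) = (y - 1)^2*(y + 2)*(y - 3)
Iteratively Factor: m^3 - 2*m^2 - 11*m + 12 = (m - 4)*(m^2 + 2*m - 3) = (m - 4)*(m + 3)*(m - 1)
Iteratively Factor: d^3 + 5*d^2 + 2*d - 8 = (d - 1)*(d^2 + 6*d + 8) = (d - 1)*(d + 4)*(d + 2)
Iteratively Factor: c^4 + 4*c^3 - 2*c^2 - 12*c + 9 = (c - 1)*(c^3 + 5*c^2 + 3*c - 9) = (c - 1)^2*(c^2 + 6*c + 9) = (c - 1)^2*(c + 3)*(c + 3)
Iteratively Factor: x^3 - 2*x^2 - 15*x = (x + 3)*(x^2 - 5*x) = (x - 5)*(x + 3)*(x)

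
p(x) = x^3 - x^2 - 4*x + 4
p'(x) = 3*x^2 - 2*x - 4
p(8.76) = 564.44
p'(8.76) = 208.69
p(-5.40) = -161.02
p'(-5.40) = 94.28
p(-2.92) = -17.74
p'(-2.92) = 27.42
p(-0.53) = 5.69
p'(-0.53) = -2.10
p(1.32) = -0.72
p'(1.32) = -1.41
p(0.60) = 1.46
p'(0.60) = -4.12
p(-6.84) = -335.44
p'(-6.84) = 150.04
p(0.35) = 2.52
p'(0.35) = -4.33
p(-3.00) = -20.00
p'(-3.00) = 29.00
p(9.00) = 616.00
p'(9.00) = 221.00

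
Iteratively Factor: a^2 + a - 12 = (a - 3)*(a + 4)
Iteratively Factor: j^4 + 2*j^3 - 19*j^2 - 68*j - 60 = (j + 3)*(j^3 - j^2 - 16*j - 20) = (j - 5)*(j + 3)*(j^2 + 4*j + 4) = (j - 5)*(j + 2)*(j + 3)*(j + 2)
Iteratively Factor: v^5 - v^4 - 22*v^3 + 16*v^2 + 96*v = (v - 3)*(v^4 + 2*v^3 - 16*v^2 - 32*v) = v*(v - 3)*(v^3 + 2*v^2 - 16*v - 32) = v*(v - 4)*(v - 3)*(v^2 + 6*v + 8) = v*(v - 4)*(v - 3)*(v + 4)*(v + 2)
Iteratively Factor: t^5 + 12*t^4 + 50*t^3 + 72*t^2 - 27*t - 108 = (t - 1)*(t^4 + 13*t^3 + 63*t^2 + 135*t + 108) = (t - 1)*(t + 3)*(t^3 + 10*t^2 + 33*t + 36) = (t - 1)*(t + 3)*(t + 4)*(t^2 + 6*t + 9) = (t - 1)*(t + 3)^2*(t + 4)*(t + 3)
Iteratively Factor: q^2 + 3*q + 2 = (q + 1)*(q + 2)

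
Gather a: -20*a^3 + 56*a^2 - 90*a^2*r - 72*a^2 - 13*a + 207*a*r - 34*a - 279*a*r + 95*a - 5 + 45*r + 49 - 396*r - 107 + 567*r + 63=-20*a^3 + a^2*(-90*r - 16) + a*(48 - 72*r) + 216*r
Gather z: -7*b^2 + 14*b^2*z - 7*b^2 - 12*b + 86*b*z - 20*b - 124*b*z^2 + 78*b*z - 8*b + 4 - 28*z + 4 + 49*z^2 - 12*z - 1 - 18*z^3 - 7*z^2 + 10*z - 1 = -14*b^2 - 40*b - 18*z^3 + z^2*(42 - 124*b) + z*(14*b^2 + 164*b - 30) + 6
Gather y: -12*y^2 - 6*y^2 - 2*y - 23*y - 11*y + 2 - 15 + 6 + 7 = -18*y^2 - 36*y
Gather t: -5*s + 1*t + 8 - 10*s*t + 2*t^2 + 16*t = -5*s + 2*t^2 + t*(17 - 10*s) + 8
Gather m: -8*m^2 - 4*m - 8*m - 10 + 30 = -8*m^2 - 12*m + 20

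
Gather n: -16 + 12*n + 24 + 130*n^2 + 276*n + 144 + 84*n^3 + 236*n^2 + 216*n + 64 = 84*n^3 + 366*n^2 + 504*n + 216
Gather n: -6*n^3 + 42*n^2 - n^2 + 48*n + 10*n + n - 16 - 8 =-6*n^3 + 41*n^2 + 59*n - 24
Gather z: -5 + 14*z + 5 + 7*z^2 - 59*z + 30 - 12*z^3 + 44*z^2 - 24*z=-12*z^3 + 51*z^2 - 69*z + 30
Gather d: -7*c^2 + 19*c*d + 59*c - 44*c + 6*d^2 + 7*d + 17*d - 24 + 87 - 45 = -7*c^2 + 15*c + 6*d^2 + d*(19*c + 24) + 18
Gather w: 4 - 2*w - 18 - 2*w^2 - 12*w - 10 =-2*w^2 - 14*w - 24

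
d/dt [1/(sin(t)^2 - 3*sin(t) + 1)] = (3 - 2*sin(t))*cos(t)/(sin(t)^2 - 3*sin(t) + 1)^2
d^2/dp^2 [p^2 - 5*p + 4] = 2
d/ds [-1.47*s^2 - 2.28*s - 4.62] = -2.94*s - 2.28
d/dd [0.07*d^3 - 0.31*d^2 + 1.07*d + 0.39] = 0.21*d^2 - 0.62*d + 1.07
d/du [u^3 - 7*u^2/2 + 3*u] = 3*u^2 - 7*u + 3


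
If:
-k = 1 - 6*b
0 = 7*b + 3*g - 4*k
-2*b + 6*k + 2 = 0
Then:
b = 2/17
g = -2/3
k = -5/17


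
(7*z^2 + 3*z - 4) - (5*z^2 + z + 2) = 2*z^2 + 2*z - 6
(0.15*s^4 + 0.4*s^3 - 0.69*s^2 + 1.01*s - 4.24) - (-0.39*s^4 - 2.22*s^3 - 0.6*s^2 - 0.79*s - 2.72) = 0.54*s^4 + 2.62*s^3 - 0.09*s^2 + 1.8*s - 1.52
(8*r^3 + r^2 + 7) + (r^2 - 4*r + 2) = 8*r^3 + 2*r^2 - 4*r + 9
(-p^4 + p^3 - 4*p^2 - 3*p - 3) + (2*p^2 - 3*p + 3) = -p^4 + p^3 - 2*p^2 - 6*p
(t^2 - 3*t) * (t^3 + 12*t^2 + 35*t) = t^5 + 9*t^4 - t^3 - 105*t^2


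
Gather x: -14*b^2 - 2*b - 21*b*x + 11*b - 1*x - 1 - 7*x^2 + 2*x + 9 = -14*b^2 + 9*b - 7*x^2 + x*(1 - 21*b) + 8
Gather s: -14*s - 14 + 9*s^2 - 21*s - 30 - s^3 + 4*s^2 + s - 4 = -s^3 + 13*s^2 - 34*s - 48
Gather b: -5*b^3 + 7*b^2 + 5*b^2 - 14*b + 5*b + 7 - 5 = -5*b^3 + 12*b^2 - 9*b + 2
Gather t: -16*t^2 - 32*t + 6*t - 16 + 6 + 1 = -16*t^2 - 26*t - 9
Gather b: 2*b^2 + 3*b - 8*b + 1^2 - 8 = 2*b^2 - 5*b - 7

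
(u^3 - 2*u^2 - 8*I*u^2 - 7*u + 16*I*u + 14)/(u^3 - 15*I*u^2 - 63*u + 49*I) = (u - 2)/(u - 7*I)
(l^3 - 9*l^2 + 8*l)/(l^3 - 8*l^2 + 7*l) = (l - 8)/(l - 7)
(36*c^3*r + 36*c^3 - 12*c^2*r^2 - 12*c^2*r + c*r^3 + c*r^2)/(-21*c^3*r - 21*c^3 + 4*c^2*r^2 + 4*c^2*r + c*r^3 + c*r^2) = (36*c^2 - 12*c*r + r^2)/(-21*c^2 + 4*c*r + r^2)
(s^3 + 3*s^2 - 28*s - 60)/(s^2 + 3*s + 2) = (s^2 + s - 30)/(s + 1)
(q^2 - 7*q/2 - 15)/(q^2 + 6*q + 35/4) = 2*(q - 6)/(2*q + 7)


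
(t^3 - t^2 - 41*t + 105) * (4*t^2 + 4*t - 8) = 4*t^5 - 176*t^3 + 264*t^2 + 748*t - 840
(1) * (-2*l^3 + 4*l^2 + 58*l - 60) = -2*l^3 + 4*l^2 + 58*l - 60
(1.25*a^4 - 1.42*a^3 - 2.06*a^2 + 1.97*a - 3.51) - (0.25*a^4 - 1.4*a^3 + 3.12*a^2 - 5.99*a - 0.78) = 1.0*a^4 - 0.02*a^3 - 5.18*a^2 + 7.96*a - 2.73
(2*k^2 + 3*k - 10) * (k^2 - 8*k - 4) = 2*k^4 - 13*k^3 - 42*k^2 + 68*k + 40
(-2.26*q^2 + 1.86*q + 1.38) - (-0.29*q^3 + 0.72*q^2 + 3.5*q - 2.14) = 0.29*q^3 - 2.98*q^2 - 1.64*q + 3.52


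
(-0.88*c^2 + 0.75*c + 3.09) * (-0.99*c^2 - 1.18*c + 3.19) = 0.8712*c^4 + 0.2959*c^3 - 6.7513*c^2 - 1.2537*c + 9.8571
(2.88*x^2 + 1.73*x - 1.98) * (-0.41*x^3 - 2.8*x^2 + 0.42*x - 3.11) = -1.1808*x^5 - 8.7733*x^4 - 2.8226*x^3 - 2.6862*x^2 - 6.2119*x + 6.1578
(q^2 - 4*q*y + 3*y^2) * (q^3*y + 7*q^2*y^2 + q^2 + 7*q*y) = q^5*y + 3*q^4*y^2 + q^4 - 25*q^3*y^3 + 3*q^3*y + 21*q^2*y^4 - 25*q^2*y^2 + 21*q*y^3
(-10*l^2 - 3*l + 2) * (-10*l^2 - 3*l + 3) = 100*l^4 + 60*l^3 - 41*l^2 - 15*l + 6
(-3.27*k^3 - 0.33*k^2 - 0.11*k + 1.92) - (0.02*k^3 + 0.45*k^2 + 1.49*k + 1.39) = -3.29*k^3 - 0.78*k^2 - 1.6*k + 0.53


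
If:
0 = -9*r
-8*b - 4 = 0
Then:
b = -1/2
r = 0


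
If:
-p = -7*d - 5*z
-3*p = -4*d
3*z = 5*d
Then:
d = 0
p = 0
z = 0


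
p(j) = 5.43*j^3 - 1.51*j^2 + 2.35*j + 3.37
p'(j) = 16.29*j^2 - 3.02*j + 2.35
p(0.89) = 8.09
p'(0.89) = 12.57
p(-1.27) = -13.17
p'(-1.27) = 32.46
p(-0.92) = -4.30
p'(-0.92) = 18.92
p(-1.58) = -25.53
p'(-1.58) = 47.79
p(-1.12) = -8.78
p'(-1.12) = 26.17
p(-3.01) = -165.47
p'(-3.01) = 159.03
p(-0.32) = 2.29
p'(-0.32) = 4.98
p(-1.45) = -19.77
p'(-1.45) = 40.98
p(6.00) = 1135.99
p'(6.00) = 570.67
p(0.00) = 3.37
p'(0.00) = 2.35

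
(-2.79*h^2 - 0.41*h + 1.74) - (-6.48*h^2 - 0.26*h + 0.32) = 3.69*h^2 - 0.15*h + 1.42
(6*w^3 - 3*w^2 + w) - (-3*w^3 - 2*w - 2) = 9*w^3 - 3*w^2 + 3*w + 2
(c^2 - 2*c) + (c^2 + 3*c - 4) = 2*c^2 + c - 4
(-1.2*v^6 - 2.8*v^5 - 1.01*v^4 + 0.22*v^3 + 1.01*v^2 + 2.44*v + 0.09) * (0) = 0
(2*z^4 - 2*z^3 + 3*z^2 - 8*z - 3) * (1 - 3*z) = -6*z^5 + 8*z^4 - 11*z^3 + 27*z^2 + z - 3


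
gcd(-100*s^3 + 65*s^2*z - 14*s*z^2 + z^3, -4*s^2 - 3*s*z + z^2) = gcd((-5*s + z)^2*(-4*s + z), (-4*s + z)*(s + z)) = -4*s + z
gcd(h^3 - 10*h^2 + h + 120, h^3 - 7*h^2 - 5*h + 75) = h^2 - 2*h - 15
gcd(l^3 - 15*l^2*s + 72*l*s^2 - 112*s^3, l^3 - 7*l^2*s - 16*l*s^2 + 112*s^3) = l^2 - 11*l*s + 28*s^2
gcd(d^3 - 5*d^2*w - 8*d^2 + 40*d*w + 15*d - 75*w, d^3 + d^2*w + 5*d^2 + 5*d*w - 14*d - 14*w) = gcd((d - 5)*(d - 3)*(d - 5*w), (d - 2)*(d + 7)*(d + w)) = 1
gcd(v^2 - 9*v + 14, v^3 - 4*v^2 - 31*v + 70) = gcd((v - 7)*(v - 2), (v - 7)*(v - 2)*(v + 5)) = v^2 - 9*v + 14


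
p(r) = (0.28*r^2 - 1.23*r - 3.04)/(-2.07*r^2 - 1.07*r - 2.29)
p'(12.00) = -0.01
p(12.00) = -0.07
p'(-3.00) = 0.05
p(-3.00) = -0.18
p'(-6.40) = -0.00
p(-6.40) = -0.20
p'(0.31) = -0.63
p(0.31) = 1.20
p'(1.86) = -0.28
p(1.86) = 0.38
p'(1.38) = -0.42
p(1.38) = 0.55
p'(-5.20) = -0.00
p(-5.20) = -0.21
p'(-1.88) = 0.27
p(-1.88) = -0.03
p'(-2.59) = 0.09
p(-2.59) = -0.15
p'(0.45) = -0.71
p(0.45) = 1.11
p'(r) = (0.56*r - 1.23)/(-2.07*r^2 - 1.07*r - 2.29) + (4.14*r + 1.07)*(0.28*r^2 - 1.23*r - 3.04)/(-2.07*r^2 - 1.07*r - 2.29)^2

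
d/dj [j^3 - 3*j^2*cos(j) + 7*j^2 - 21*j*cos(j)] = 3*j^2*sin(j) + 3*j^2 + 21*j*sin(j) - 6*j*cos(j) + 14*j - 21*cos(j)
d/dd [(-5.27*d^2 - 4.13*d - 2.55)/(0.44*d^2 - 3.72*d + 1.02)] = (21.4216*d^2 - 8.5068*d - 13.6986)/(0.1936*d^4 - 3.2736*d^3 + 14.736*d^2 - 7.5888*d + 1.0404)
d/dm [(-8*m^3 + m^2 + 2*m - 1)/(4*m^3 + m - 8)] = (-4*m^4 - 32*m^3 + 205*m^2 - 16*m - 15)/(16*m^6 + 8*m^4 - 64*m^3 + m^2 - 16*m + 64)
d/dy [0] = 0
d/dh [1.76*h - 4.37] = 1.76000000000000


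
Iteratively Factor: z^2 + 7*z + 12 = (z + 3)*(z + 4)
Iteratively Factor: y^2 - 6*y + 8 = (y - 2)*(y - 4)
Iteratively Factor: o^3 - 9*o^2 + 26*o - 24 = (o - 3)*(o^2 - 6*o + 8) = (o - 3)*(o - 2)*(o - 4)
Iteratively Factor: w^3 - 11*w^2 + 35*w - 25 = (w - 5)*(w^2 - 6*w + 5) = (w - 5)^2*(w - 1)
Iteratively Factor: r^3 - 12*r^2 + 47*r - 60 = (r - 4)*(r^2 - 8*r + 15) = (r - 5)*(r - 4)*(r - 3)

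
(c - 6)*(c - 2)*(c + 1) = c^3 - 7*c^2 + 4*c + 12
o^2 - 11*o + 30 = (o - 6)*(o - 5)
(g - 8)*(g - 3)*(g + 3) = g^3 - 8*g^2 - 9*g + 72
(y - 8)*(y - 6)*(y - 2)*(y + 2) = y^4 - 14*y^3 + 44*y^2 + 56*y - 192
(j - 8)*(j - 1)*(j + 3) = j^3 - 6*j^2 - 19*j + 24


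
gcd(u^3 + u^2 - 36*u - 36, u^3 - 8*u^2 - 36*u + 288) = u^2 - 36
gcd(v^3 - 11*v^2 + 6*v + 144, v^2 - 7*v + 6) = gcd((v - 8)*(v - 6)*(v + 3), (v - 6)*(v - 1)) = v - 6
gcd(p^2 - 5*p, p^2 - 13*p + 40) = p - 5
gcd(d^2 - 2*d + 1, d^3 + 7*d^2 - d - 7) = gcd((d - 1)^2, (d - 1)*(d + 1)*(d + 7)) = d - 1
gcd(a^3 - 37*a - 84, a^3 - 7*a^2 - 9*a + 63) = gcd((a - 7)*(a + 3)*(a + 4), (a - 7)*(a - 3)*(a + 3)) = a^2 - 4*a - 21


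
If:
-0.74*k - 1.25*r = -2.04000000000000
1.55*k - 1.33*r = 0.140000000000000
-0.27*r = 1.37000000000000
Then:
No Solution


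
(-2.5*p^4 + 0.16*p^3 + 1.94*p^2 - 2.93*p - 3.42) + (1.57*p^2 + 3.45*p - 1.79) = -2.5*p^4 + 0.16*p^3 + 3.51*p^2 + 0.52*p - 5.21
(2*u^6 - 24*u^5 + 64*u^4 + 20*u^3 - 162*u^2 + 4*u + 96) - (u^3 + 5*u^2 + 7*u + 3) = 2*u^6 - 24*u^5 + 64*u^4 + 19*u^3 - 167*u^2 - 3*u + 93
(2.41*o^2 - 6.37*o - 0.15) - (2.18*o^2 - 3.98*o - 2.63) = 0.23*o^2 - 2.39*o + 2.48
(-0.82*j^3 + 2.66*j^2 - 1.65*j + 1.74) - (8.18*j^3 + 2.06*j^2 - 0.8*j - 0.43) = -9.0*j^3 + 0.6*j^2 - 0.85*j + 2.17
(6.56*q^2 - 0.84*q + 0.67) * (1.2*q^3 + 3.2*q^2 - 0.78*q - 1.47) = 7.872*q^5 + 19.984*q^4 - 7.0008*q^3 - 6.844*q^2 + 0.7122*q - 0.9849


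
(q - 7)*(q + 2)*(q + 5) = q^3 - 39*q - 70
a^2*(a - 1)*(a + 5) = a^4 + 4*a^3 - 5*a^2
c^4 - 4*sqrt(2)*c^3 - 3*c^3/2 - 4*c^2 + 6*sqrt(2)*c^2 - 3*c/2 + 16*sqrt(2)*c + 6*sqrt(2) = (c - 3)*(c + 1/2)*(c + 1)*(c - 4*sqrt(2))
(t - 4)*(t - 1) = t^2 - 5*t + 4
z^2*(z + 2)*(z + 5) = z^4 + 7*z^3 + 10*z^2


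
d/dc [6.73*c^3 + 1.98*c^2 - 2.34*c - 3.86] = 20.19*c^2 + 3.96*c - 2.34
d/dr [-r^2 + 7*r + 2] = 7 - 2*r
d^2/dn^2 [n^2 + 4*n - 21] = 2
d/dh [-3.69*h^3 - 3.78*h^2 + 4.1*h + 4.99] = -11.07*h^2 - 7.56*h + 4.1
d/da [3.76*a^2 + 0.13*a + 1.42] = 7.52*a + 0.13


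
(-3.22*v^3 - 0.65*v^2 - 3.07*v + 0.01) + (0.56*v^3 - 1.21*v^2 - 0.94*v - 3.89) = -2.66*v^3 - 1.86*v^2 - 4.01*v - 3.88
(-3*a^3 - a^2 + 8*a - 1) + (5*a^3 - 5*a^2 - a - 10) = 2*a^3 - 6*a^2 + 7*a - 11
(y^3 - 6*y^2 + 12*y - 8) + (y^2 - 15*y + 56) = y^3 - 5*y^2 - 3*y + 48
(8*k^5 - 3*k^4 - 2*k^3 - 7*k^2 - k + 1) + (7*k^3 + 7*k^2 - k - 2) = 8*k^5 - 3*k^4 + 5*k^3 - 2*k - 1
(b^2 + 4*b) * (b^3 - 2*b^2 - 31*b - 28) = b^5 + 2*b^4 - 39*b^3 - 152*b^2 - 112*b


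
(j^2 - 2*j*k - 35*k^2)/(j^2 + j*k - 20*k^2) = (j - 7*k)/(j - 4*k)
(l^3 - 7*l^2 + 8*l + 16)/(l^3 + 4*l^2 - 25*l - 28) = (l - 4)/(l + 7)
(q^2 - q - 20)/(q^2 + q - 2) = (q^2 - q - 20)/(q^2 + q - 2)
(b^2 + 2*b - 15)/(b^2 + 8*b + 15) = (b - 3)/(b + 3)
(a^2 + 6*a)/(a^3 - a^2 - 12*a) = (a + 6)/(a^2 - a - 12)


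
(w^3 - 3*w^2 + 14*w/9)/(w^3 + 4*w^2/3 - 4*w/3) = (w - 7/3)/(w + 2)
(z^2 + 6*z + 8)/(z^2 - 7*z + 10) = (z^2 + 6*z + 8)/(z^2 - 7*z + 10)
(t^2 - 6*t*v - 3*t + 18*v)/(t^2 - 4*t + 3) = (t - 6*v)/(t - 1)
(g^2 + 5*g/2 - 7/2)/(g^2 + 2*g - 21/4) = 2*(g - 1)/(2*g - 3)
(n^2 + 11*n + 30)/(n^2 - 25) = (n + 6)/(n - 5)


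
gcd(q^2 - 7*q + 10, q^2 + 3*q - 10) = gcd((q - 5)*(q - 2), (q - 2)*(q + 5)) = q - 2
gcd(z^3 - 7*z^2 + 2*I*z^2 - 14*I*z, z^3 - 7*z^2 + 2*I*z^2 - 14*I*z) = z^3 + z^2*(-7 + 2*I) - 14*I*z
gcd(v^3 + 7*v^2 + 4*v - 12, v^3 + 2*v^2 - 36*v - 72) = v^2 + 8*v + 12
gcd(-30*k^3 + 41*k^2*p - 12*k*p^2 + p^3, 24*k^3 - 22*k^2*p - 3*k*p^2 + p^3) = 6*k^2 - 7*k*p + p^2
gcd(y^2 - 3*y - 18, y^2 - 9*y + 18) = y - 6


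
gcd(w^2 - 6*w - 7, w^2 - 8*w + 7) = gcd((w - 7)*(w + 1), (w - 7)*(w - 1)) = w - 7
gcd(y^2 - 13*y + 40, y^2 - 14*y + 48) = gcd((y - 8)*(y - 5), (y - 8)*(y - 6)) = y - 8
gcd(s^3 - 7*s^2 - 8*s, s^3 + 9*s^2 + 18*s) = s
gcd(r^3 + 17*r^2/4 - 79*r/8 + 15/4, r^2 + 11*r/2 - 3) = r^2 + 11*r/2 - 3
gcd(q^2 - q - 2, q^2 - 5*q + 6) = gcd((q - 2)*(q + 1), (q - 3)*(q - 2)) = q - 2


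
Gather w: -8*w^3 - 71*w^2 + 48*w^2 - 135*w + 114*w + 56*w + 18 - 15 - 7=-8*w^3 - 23*w^2 + 35*w - 4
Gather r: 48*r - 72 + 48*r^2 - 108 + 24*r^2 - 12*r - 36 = 72*r^2 + 36*r - 216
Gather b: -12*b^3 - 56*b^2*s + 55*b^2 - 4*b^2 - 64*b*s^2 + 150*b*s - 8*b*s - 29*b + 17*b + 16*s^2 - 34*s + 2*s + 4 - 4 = -12*b^3 + b^2*(51 - 56*s) + b*(-64*s^2 + 142*s - 12) + 16*s^2 - 32*s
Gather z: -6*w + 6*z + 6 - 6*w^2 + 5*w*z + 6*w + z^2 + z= -6*w^2 + z^2 + z*(5*w + 7) + 6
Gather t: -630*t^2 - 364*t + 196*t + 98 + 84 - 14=-630*t^2 - 168*t + 168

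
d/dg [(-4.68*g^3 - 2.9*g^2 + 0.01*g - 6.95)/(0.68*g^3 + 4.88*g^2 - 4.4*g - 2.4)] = (-20.8664*g^4 + 41.1704*g^3 + 60.5852*g^2 + 81.752*g - 30.604)/(0.4624*g^6 + 6.6368*g^5 + 17.8304*g^4 - 46.208*g^3 - 4.064*g^2 + 21.12*g + 5.76)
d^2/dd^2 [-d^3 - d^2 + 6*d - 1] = -6*d - 2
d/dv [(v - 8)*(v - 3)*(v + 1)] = 3*v^2 - 20*v + 13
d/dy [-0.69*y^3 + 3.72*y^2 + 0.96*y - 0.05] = -2.07*y^2 + 7.44*y + 0.96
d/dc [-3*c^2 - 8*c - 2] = -6*c - 8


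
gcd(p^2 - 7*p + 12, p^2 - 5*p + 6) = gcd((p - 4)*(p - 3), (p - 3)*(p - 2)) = p - 3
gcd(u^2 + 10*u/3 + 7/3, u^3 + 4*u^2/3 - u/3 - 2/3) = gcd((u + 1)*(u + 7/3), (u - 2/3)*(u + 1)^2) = u + 1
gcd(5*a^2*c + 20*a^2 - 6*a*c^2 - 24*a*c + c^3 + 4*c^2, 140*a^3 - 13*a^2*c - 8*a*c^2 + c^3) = 5*a - c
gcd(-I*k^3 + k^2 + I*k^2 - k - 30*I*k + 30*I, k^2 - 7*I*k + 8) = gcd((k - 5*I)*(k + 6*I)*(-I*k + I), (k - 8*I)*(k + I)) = 1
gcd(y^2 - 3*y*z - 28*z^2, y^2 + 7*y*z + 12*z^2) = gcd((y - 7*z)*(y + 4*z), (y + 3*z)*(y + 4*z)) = y + 4*z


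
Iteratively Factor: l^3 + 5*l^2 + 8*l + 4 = (l + 1)*(l^2 + 4*l + 4) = (l + 1)*(l + 2)*(l + 2)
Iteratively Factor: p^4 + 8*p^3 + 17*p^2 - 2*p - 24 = (p + 3)*(p^3 + 5*p^2 + 2*p - 8) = (p - 1)*(p + 3)*(p^2 + 6*p + 8) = (p - 1)*(p + 2)*(p + 3)*(p + 4)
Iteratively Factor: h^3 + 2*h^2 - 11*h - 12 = (h + 4)*(h^2 - 2*h - 3) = (h - 3)*(h + 4)*(h + 1)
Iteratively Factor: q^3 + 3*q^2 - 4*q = (q + 4)*(q^2 - q) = q*(q + 4)*(q - 1)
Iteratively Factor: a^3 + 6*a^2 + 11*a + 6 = (a + 1)*(a^2 + 5*a + 6) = (a + 1)*(a + 3)*(a + 2)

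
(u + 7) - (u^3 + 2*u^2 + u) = -u^3 - 2*u^2 + 7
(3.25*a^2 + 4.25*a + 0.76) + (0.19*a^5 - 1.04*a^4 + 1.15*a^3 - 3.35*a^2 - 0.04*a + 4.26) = 0.19*a^5 - 1.04*a^4 + 1.15*a^3 - 0.1*a^2 + 4.21*a + 5.02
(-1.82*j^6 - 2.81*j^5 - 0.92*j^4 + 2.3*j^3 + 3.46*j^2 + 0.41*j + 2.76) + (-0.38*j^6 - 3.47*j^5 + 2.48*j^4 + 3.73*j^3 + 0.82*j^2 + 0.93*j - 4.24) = -2.2*j^6 - 6.28*j^5 + 1.56*j^4 + 6.03*j^3 + 4.28*j^2 + 1.34*j - 1.48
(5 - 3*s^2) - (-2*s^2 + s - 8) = -s^2 - s + 13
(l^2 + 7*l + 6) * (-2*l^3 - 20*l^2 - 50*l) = -2*l^5 - 34*l^4 - 202*l^3 - 470*l^2 - 300*l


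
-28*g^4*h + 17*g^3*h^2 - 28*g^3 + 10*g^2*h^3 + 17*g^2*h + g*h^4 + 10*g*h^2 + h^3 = (-g + h)*(4*g + h)*(7*g + h)*(g*h + 1)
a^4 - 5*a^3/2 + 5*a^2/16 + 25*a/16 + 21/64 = (a - 7/4)*(a - 3/2)*(a + 1/4)*(a + 1/2)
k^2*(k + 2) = k^3 + 2*k^2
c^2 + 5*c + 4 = (c + 1)*(c + 4)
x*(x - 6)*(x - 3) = x^3 - 9*x^2 + 18*x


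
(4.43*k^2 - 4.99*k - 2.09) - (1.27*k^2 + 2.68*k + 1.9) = 3.16*k^2 - 7.67*k - 3.99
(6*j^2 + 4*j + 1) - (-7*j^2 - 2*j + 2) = 13*j^2 + 6*j - 1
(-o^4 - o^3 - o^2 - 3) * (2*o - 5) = -2*o^5 + 3*o^4 + 3*o^3 + 5*o^2 - 6*o + 15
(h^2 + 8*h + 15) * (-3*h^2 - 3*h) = -3*h^4 - 27*h^3 - 69*h^2 - 45*h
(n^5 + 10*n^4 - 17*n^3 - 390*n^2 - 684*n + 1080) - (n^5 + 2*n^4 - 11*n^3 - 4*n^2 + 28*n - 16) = 8*n^4 - 6*n^3 - 386*n^2 - 712*n + 1096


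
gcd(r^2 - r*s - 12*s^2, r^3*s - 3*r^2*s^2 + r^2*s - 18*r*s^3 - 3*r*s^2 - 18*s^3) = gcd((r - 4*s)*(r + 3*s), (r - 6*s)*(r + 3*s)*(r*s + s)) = r + 3*s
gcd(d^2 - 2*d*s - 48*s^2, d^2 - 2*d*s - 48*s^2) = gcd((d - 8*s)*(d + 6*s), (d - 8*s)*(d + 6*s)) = -d^2 + 2*d*s + 48*s^2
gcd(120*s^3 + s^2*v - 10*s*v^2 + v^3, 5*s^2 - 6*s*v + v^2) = 5*s - v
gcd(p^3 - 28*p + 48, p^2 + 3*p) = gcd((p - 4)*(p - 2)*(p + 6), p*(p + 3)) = 1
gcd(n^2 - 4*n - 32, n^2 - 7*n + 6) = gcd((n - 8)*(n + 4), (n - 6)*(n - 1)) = 1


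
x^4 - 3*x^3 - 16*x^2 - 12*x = x*(x - 6)*(x + 1)*(x + 2)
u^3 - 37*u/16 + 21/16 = (u - 1)*(u - 3/4)*(u + 7/4)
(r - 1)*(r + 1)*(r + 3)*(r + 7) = r^4 + 10*r^3 + 20*r^2 - 10*r - 21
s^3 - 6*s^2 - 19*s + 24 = (s - 8)*(s - 1)*(s + 3)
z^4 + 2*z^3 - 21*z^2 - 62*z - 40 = (z - 5)*(z + 1)*(z + 2)*(z + 4)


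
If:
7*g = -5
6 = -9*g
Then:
No Solution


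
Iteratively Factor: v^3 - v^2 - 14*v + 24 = (v + 4)*(v^2 - 5*v + 6) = (v - 2)*(v + 4)*(v - 3)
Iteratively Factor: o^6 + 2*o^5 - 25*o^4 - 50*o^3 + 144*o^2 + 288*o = (o + 3)*(o^5 - o^4 - 22*o^3 + 16*o^2 + 96*o) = (o + 3)*(o + 4)*(o^4 - 5*o^3 - 2*o^2 + 24*o) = (o - 3)*(o + 3)*(o + 4)*(o^3 - 2*o^2 - 8*o) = (o - 4)*(o - 3)*(o + 3)*(o + 4)*(o^2 + 2*o) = (o - 4)*(o - 3)*(o + 2)*(o + 3)*(o + 4)*(o)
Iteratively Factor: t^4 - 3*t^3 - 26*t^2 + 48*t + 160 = (t - 5)*(t^3 + 2*t^2 - 16*t - 32) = (t - 5)*(t - 4)*(t^2 + 6*t + 8) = (t - 5)*(t - 4)*(t + 2)*(t + 4)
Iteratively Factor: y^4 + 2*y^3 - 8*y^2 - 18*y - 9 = (y + 1)*(y^3 + y^2 - 9*y - 9) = (y + 1)^2*(y^2 - 9) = (y + 1)^2*(y + 3)*(y - 3)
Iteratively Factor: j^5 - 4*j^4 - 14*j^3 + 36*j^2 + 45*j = (j + 3)*(j^4 - 7*j^3 + 7*j^2 + 15*j) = (j - 3)*(j + 3)*(j^3 - 4*j^2 - 5*j) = (j - 5)*(j - 3)*(j + 3)*(j^2 + j) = j*(j - 5)*(j - 3)*(j + 3)*(j + 1)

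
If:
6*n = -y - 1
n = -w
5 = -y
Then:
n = 2/3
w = -2/3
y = -5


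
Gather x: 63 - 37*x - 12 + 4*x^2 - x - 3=4*x^2 - 38*x + 48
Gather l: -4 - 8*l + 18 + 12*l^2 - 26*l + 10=12*l^2 - 34*l + 24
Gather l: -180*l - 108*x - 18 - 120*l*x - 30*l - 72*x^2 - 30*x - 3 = l*(-120*x - 210) - 72*x^2 - 138*x - 21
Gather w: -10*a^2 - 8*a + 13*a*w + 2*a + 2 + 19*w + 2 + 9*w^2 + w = -10*a^2 - 6*a + 9*w^2 + w*(13*a + 20) + 4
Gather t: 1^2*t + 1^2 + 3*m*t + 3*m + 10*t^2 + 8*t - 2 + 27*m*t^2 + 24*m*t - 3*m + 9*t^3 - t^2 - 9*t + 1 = 27*m*t + 9*t^3 + t^2*(27*m + 9)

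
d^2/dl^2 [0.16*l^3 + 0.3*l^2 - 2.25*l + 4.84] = 0.96*l + 0.6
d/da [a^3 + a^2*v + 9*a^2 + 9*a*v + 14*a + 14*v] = 3*a^2 + 2*a*v + 18*a + 9*v + 14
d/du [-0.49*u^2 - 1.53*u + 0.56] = -0.98*u - 1.53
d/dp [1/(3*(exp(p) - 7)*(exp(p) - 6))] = (13 - 2*exp(p))*exp(p)/(3*(exp(4*p) - 26*exp(3*p) + 253*exp(2*p) - 1092*exp(p) + 1764))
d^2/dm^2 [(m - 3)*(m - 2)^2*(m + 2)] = 12*m^2 - 30*m + 4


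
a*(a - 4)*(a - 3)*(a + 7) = a^4 - 37*a^2 + 84*a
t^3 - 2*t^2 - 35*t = t*(t - 7)*(t + 5)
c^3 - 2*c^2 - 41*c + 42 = (c - 7)*(c - 1)*(c + 6)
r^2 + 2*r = r*(r + 2)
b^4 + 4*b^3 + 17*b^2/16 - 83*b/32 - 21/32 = (b - 3/4)*(b + 1/4)*(b + 1)*(b + 7/2)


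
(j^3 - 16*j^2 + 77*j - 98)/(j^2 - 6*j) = (j^3 - 16*j^2 + 77*j - 98)/(j*(j - 6))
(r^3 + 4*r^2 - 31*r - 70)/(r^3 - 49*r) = (r^2 - 3*r - 10)/(r*(r - 7))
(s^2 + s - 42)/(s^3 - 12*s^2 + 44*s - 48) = (s + 7)/(s^2 - 6*s + 8)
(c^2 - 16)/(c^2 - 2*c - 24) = (c - 4)/(c - 6)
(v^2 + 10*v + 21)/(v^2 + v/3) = 3*(v^2 + 10*v + 21)/(v*(3*v + 1))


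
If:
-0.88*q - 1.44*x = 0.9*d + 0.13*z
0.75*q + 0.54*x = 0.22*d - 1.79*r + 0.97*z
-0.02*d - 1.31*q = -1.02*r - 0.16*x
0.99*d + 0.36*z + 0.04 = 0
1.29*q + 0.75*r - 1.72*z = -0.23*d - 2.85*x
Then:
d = -0.06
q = 0.01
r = 0.01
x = 0.03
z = 0.04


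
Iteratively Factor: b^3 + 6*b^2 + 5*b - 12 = (b + 4)*(b^2 + 2*b - 3) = (b + 3)*(b + 4)*(b - 1)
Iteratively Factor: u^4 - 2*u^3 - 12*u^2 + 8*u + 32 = (u + 2)*(u^3 - 4*u^2 - 4*u + 16) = (u + 2)^2*(u^2 - 6*u + 8) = (u - 4)*(u + 2)^2*(u - 2)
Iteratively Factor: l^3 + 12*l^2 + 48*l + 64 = (l + 4)*(l^2 + 8*l + 16) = (l + 4)^2*(l + 4)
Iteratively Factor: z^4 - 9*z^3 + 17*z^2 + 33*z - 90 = (z + 2)*(z^3 - 11*z^2 + 39*z - 45) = (z - 3)*(z + 2)*(z^2 - 8*z + 15) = (z - 5)*(z - 3)*(z + 2)*(z - 3)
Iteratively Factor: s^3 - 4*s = (s - 2)*(s^2 + 2*s) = (s - 2)*(s + 2)*(s)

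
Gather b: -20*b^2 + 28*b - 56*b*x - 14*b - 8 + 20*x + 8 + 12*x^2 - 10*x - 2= -20*b^2 + b*(14 - 56*x) + 12*x^2 + 10*x - 2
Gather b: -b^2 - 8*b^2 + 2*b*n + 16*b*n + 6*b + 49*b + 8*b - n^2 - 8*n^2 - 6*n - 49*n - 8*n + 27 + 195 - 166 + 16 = -9*b^2 + b*(18*n + 63) - 9*n^2 - 63*n + 72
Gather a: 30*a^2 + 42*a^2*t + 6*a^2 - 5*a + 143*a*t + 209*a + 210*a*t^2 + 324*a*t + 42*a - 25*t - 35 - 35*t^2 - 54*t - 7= a^2*(42*t + 36) + a*(210*t^2 + 467*t + 246) - 35*t^2 - 79*t - 42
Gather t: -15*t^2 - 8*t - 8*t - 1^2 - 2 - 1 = -15*t^2 - 16*t - 4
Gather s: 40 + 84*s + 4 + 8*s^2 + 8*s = 8*s^2 + 92*s + 44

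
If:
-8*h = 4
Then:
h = -1/2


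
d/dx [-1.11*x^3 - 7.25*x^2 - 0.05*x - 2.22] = -3.33*x^2 - 14.5*x - 0.05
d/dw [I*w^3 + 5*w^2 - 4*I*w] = 3*I*w^2 + 10*w - 4*I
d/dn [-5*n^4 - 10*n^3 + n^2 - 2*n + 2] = -20*n^3 - 30*n^2 + 2*n - 2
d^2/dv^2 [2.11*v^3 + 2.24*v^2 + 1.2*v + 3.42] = 12.66*v + 4.48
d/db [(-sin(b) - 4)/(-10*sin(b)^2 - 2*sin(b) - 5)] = (-80*sin(b) + 5*cos(2*b) - 8)*cos(b)/(10*sin(b)^2 + 2*sin(b) + 5)^2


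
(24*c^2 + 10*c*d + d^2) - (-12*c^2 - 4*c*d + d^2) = 36*c^2 + 14*c*d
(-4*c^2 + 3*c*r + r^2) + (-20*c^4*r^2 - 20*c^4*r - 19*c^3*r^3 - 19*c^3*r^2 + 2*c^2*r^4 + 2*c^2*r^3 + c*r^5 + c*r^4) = -20*c^4*r^2 - 20*c^4*r - 19*c^3*r^3 - 19*c^3*r^2 + 2*c^2*r^4 + 2*c^2*r^3 - 4*c^2 + c*r^5 + c*r^4 + 3*c*r + r^2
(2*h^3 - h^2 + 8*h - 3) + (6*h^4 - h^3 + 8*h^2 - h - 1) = 6*h^4 + h^3 + 7*h^2 + 7*h - 4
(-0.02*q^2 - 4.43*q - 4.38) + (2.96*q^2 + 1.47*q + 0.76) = 2.94*q^2 - 2.96*q - 3.62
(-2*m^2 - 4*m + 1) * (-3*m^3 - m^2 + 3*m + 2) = 6*m^5 + 14*m^4 - 5*m^3 - 17*m^2 - 5*m + 2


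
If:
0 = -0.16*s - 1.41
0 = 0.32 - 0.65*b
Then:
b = 0.49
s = -8.81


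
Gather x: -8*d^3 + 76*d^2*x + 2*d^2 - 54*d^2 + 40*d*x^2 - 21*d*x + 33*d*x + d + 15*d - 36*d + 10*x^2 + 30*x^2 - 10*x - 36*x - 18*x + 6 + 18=-8*d^3 - 52*d^2 - 20*d + x^2*(40*d + 40) + x*(76*d^2 + 12*d - 64) + 24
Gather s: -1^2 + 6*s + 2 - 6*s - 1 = 0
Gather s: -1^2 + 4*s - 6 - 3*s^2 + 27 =-3*s^2 + 4*s + 20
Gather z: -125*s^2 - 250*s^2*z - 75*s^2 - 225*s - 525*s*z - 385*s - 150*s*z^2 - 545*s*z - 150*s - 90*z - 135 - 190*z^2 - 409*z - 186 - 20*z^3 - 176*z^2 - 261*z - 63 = -200*s^2 - 760*s - 20*z^3 + z^2*(-150*s - 366) + z*(-250*s^2 - 1070*s - 760) - 384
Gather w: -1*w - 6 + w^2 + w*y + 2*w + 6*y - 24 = w^2 + w*(y + 1) + 6*y - 30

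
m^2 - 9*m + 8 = (m - 8)*(m - 1)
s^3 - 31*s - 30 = (s - 6)*(s + 1)*(s + 5)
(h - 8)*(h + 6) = h^2 - 2*h - 48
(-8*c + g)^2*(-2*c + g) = -128*c^3 + 96*c^2*g - 18*c*g^2 + g^3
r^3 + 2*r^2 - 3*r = r*(r - 1)*(r + 3)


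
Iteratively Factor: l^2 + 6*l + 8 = (l + 4)*(l + 2)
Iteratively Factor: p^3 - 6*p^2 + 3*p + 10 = (p - 5)*(p^2 - p - 2) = (p - 5)*(p + 1)*(p - 2)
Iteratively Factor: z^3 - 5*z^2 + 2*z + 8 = (z - 4)*(z^2 - z - 2) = (z - 4)*(z - 2)*(z + 1)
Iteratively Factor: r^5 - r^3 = (r - 1)*(r^4 + r^3) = r*(r - 1)*(r^3 + r^2) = r^2*(r - 1)*(r^2 + r) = r^3*(r - 1)*(r + 1)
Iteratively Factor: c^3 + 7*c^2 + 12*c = (c)*(c^2 + 7*c + 12) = c*(c + 3)*(c + 4)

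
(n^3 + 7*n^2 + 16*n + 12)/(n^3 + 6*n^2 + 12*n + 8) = (n + 3)/(n + 2)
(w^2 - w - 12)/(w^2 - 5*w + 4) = (w + 3)/(w - 1)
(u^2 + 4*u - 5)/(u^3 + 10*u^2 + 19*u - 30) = 1/(u + 6)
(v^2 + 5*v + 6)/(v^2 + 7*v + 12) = (v + 2)/(v + 4)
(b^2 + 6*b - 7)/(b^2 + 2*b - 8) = (b^2 + 6*b - 7)/(b^2 + 2*b - 8)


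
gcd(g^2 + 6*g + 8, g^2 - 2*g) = 1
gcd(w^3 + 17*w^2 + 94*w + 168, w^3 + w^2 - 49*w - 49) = w + 7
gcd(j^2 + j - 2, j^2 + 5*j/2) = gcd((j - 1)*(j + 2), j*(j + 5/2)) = 1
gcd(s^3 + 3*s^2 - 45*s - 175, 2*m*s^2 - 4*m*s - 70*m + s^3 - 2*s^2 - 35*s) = s^2 - 2*s - 35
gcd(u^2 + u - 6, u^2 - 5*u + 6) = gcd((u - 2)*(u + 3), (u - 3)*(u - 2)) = u - 2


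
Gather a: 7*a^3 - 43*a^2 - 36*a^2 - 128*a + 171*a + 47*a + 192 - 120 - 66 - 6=7*a^3 - 79*a^2 + 90*a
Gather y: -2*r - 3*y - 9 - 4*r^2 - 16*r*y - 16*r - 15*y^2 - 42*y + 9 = -4*r^2 - 18*r - 15*y^2 + y*(-16*r - 45)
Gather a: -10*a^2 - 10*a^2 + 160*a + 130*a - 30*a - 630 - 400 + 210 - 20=-20*a^2 + 260*a - 840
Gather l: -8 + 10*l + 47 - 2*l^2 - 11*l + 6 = -2*l^2 - l + 45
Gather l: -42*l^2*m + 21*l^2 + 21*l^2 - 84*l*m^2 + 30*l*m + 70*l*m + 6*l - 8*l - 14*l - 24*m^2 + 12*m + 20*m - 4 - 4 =l^2*(42 - 42*m) + l*(-84*m^2 + 100*m - 16) - 24*m^2 + 32*m - 8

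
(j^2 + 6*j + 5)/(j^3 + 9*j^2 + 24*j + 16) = (j + 5)/(j^2 + 8*j + 16)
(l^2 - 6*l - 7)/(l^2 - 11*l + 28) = (l + 1)/(l - 4)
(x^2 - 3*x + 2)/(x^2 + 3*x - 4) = (x - 2)/(x + 4)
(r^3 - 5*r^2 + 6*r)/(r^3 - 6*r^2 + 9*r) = (r - 2)/(r - 3)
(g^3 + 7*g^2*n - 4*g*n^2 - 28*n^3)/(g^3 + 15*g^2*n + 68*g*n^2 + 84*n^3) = (g - 2*n)/(g + 6*n)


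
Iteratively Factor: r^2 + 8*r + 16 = (r + 4)*(r + 4)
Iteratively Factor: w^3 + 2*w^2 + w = (w + 1)*(w^2 + w) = w*(w + 1)*(w + 1)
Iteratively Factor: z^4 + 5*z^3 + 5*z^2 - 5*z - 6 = (z + 3)*(z^3 + 2*z^2 - z - 2) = (z - 1)*(z + 3)*(z^2 + 3*z + 2) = (z - 1)*(z + 1)*(z + 3)*(z + 2)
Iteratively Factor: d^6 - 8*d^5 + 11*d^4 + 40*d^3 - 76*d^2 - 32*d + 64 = (d + 1)*(d^5 - 9*d^4 + 20*d^3 + 20*d^2 - 96*d + 64) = (d + 1)*(d + 2)*(d^4 - 11*d^3 + 42*d^2 - 64*d + 32) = (d - 4)*(d + 1)*(d + 2)*(d^3 - 7*d^2 + 14*d - 8) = (d - 4)*(d - 2)*(d + 1)*(d + 2)*(d^2 - 5*d + 4) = (d - 4)*(d - 2)*(d - 1)*(d + 1)*(d + 2)*(d - 4)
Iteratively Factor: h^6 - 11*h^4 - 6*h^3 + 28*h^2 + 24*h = (h)*(h^5 - 11*h^3 - 6*h^2 + 28*h + 24) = h*(h + 2)*(h^4 - 2*h^3 - 7*h^2 + 8*h + 12) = h*(h + 2)^2*(h^3 - 4*h^2 + h + 6) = h*(h + 1)*(h + 2)^2*(h^2 - 5*h + 6) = h*(h - 3)*(h + 1)*(h + 2)^2*(h - 2)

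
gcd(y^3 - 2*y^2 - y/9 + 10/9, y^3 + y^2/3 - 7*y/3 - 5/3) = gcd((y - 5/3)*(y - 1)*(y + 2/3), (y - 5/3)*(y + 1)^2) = y - 5/3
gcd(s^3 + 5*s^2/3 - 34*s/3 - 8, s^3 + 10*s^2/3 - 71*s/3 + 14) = s - 3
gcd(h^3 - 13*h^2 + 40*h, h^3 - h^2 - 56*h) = h^2 - 8*h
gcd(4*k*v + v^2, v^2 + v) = v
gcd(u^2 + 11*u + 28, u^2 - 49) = u + 7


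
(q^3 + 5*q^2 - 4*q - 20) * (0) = 0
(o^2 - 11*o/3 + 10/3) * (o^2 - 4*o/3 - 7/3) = o^4 - 5*o^3 + 53*o^2/9 + 37*o/9 - 70/9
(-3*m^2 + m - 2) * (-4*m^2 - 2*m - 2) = 12*m^4 + 2*m^3 + 12*m^2 + 2*m + 4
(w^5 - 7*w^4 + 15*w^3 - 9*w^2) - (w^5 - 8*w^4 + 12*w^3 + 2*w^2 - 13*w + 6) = w^4 + 3*w^3 - 11*w^2 + 13*w - 6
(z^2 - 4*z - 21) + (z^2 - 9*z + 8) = 2*z^2 - 13*z - 13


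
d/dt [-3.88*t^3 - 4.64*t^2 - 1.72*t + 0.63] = -11.64*t^2 - 9.28*t - 1.72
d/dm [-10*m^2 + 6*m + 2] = 6 - 20*m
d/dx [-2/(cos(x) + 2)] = -2*sin(x)/(cos(x) + 2)^2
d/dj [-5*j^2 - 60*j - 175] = -10*j - 60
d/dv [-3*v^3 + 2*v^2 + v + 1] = -9*v^2 + 4*v + 1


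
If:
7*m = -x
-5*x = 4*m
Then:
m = 0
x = 0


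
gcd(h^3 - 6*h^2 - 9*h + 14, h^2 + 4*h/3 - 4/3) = h + 2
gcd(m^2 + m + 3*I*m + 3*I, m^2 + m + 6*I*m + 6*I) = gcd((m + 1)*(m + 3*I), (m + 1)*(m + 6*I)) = m + 1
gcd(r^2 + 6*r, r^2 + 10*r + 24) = r + 6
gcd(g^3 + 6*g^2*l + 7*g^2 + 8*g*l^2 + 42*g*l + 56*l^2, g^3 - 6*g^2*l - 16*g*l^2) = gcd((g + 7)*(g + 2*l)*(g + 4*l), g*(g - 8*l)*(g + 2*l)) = g + 2*l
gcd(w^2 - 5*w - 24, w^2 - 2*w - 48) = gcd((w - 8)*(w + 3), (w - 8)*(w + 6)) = w - 8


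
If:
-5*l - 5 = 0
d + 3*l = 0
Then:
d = 3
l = -1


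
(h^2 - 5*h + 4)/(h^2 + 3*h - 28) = (h - 1)/(h + 7)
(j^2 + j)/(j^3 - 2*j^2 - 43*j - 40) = j/(j^2 - 3*j - 40)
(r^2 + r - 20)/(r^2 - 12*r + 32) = (r + 5)/(r - 8)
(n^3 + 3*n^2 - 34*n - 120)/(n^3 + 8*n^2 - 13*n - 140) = (n^2 - 2*n - 24)/(n^2 + 3*n - 28)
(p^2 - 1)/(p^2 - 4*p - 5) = (p - 1)/(p - 5)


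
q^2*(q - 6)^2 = q^4 - 12*q^3 + 36*q^2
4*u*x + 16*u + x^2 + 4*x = (4*u + x)*(x + 4)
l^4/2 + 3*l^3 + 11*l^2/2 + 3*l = l*(l/2 + 1)*(l + 1)*(l + 3)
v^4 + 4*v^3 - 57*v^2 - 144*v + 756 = (v - 6)*(v - 3)*(v + 6)*(v + 7)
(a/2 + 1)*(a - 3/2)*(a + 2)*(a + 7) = a^4/2 + 19*a^3/4 + 31*a^2/4 - 10*a - 21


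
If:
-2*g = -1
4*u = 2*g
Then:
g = 1/2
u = 1/4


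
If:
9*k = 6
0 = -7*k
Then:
No Solution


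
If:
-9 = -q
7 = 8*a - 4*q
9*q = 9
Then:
No Solution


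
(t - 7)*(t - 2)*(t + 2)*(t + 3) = t^4 - 4*t^3 - 25*t^2 + 16*t + 84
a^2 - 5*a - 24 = (a - 8)*(a + 3)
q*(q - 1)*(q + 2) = q^3 + q^2 - 2*q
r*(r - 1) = r^2 - r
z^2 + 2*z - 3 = (z - 1)*(z + 3)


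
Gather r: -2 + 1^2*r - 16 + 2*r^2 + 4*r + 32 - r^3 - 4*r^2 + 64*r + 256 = -r^3 - 2*r^2 + 69*r + 270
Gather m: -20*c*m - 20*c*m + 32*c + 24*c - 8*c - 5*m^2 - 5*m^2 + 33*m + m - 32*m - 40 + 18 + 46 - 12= 48*c - 10*m^2 + m*(2 - 40*c) + 12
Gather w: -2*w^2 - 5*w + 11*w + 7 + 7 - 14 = -2*w^2 + 6*w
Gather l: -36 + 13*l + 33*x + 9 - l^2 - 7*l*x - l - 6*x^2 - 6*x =-l^2 + l*(12 - 7*x) - 6*x^2 + 27*x - 27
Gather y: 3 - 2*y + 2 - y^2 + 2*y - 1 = 4 - y^2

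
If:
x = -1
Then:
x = -1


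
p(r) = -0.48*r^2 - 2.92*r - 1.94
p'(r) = -0.96*r - 2.92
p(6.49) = -41.11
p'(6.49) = -9.15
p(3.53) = -18.23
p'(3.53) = -6.31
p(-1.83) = 1.80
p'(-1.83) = -1.16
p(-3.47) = 2.41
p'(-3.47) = 0.41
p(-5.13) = 0.41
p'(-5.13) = 2.00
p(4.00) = -21.30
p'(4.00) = -6.76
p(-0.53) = -0.53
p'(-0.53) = -2.41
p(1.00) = -5.34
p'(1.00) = -3.88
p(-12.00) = -36.02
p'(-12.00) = 8.60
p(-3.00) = 2.50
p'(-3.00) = -0.04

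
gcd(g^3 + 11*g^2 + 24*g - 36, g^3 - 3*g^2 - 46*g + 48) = g^2 + 5*g - 6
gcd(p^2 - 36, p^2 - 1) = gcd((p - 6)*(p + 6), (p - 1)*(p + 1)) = 1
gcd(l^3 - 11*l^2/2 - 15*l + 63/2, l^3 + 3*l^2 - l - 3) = l + 3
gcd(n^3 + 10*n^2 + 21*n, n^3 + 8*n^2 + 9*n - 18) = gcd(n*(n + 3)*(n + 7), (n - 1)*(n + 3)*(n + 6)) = n + 3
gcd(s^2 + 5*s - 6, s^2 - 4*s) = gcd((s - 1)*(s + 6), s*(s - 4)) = 1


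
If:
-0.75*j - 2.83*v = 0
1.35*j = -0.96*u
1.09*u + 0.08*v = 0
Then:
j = 0.00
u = 0.00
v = 0.00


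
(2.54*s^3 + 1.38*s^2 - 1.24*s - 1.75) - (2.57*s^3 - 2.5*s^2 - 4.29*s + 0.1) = -0.0299999999999998*s^3 + 3.88*s^2 + 3.05*s - 1.85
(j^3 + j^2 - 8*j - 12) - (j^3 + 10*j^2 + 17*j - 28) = -9*j^2 - 25*j + 16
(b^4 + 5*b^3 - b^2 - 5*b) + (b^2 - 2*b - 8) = b^4 + 5*b^3 - 7*b - 8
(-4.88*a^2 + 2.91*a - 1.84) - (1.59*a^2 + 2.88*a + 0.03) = -6.47*a^2 + 0.0300000000000002*a - 1.87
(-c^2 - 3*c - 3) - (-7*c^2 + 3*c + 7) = 6*c^2 - 6*c - 10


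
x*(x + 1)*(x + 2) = x^3 + 3*x^2 + 2*x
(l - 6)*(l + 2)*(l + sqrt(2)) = l^3 - 4*l^2 + sqrt(2)*l^2 - 12*l - 4*sqrt(2)*l - 12*sqrt(2)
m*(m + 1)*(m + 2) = m^3 + 3*m^2 + 2*m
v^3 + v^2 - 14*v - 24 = (v - 4)*(v + 2)*(v + 3)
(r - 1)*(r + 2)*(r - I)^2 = r^4 + r^3 - 2*I*r^3 - 3*r^2 - 2*I*r^2 - r + 4*I*r + 2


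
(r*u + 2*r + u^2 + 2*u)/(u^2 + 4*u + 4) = (r + u)/(u + 2)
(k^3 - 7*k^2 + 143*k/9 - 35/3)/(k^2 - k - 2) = (-k^3 + 7*k^2 - 143*k/9 + 35/3)/(-k^2 + k + 2)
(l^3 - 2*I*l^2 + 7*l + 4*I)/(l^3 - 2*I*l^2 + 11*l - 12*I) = (l^2 + 2*I*l - 1)/(l^2 + 2*I*l + 3)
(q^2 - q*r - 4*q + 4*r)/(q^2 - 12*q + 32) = (q - r)/(q - 8)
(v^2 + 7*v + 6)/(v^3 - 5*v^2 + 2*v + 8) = (v + 6)/(v^2 - 6*v + 8)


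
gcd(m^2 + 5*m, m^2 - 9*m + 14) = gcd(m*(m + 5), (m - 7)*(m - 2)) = 1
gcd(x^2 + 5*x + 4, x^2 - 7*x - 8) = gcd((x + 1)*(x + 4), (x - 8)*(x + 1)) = x + 1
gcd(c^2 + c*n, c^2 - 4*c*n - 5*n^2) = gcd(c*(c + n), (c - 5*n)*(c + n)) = c + n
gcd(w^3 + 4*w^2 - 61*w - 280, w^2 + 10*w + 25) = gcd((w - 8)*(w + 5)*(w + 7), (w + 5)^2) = w + 5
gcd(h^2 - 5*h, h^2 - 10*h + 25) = h - 5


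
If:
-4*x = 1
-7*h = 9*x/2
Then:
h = 9/56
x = -1/4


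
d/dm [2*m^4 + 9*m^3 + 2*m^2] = m*(8*m^2 + 27*m + 4)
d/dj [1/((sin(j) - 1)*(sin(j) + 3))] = -2*(sin(j) + 1)*cos(j)/((sin(j) - 1)^2*(sin(j) + 3)^2)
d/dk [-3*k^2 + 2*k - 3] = 2 - 6*k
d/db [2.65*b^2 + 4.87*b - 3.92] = 5.3*b + 4.87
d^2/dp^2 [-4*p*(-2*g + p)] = -8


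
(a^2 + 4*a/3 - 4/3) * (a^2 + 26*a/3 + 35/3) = a^4 + 10*a^3 + 197*a^2/9 + 4*a - 140/9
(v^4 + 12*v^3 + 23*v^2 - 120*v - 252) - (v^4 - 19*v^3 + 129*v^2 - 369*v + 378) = 31*v^3 - 106*v^2 + 249*v - 630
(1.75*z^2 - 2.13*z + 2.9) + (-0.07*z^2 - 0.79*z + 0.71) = 1.68*z^2 - 2.92*z + 3.61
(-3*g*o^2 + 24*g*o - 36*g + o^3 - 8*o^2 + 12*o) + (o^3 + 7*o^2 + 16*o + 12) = -3*g*o^2 + 24*g*o - 36*g + 2*o^3 - o^2 + 28*o + 12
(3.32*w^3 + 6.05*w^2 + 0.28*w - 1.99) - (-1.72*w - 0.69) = 3.32*w^3 + 6.05*w^2 + 2.0*w - 1.3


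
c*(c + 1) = c^2 + c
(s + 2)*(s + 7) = s^2 + 9*s + 14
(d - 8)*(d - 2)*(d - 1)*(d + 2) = d^4 - 9*d^3 + 4*d^2 + 36*d - 32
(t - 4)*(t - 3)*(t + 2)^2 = t^4 - 3*t^3 - 12*t^2 + 20*t + 48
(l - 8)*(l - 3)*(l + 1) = l^3 - 10*l^2 + 13*l + 24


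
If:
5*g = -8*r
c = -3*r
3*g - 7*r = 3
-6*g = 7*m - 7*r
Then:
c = 45/59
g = 24/59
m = -249/413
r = -15/59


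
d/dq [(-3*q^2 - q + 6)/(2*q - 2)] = (-3*q^2 + 6*q - 5)/(2*(q^2 - 2*q + 1))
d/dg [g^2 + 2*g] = 2*g + 2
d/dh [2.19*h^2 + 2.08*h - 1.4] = 4.38*h + 2.08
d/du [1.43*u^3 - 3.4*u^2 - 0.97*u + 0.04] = 4.29*u^2 - 6.8*u - 0.97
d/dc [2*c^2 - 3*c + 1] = 4*c - 3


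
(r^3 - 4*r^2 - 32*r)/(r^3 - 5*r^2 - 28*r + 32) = r/(r - 1)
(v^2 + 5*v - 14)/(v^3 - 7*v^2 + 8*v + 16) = (v^2 + 5*v - 14)/(v^3 - 7*v^2 + 8*v + 16)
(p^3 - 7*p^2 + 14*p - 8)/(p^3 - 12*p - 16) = (p^2 - 3*p + 2)/(p^2 + 4*p + 4)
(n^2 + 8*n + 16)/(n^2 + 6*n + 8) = (n + 4)/(n + 2)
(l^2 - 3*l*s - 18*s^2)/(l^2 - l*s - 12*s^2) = (-l + 6*s)/(-l + 4*s)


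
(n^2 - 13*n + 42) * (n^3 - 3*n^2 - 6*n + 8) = n^5 - 16*n^4 + 75*n^3 - 40*n^2 - 356*n + 336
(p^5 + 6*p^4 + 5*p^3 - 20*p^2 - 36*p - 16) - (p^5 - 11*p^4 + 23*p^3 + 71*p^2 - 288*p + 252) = 17*p^4 - 18*p^3 - 91*p^2 + 252*p - 268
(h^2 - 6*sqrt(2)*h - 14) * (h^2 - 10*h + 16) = h^4 - 10*h^3 - 6*sqrt(2)*h^3 + 2*h^2 + 60*sqrt(2)*h^2 - 96*sqrt(2)*h + 140*h - 224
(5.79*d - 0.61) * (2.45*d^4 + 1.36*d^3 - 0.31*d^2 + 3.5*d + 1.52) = 14.1855*d^5 + 6.3799*d^4 - 2.6245*d^3 + 20.4541*d^2 + 6.6658*d - 0.9272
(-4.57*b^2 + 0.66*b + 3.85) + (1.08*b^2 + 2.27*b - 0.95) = -3.49*b^2 + 2.93*b + 2.9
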